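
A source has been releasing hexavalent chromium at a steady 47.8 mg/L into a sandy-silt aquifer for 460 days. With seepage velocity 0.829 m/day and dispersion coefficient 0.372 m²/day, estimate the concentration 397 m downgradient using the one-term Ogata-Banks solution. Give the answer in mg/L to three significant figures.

For a continuous step input, C/C₀ ≈ ½·erfc((x−vt)/(2√(Dt))).
vt = 0.829 × 460 = 381.34 m and 2√(Dt) = 2√(0.372 × 460) = 26.16 m.
Argument (x−vt)/(2√(Dt)) = (397 − 381.34)/26.16 = 0.5986; ½·erfc(0.5986) = 0.1986.
C = 47.8 × 0.1986 = 9.49 mg/L.

9.49 mg/L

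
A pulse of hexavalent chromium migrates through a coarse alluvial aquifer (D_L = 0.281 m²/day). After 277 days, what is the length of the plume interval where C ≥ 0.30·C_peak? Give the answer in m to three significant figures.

38.7 m

The plume is Gaussian with σ = √(2Dt) = √(2 × 0.281 × 277) = 12.48 m.
C/C_peak = exp(−Δx²/(2σ²)) = 0.30 ⇒ Δx = σ·√(−2 ln 0.30) = 12.48 × 1.552 = 19.37 m.
Width = 2Δx = 38.7 m.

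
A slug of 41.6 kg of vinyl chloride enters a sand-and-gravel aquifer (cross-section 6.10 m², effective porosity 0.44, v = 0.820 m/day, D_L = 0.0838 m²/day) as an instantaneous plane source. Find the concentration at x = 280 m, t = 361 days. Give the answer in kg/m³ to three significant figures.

0.0953 kg/m³

For an instantaneous plane source, C(x,t) = M/(n_e·A·√(4πDt)) · exp(−(x−vt)²/(4Dt)), with n_e·A the pore (flow) area.
Plume center vt = 0.820 × 361 = 296.02 m, so the well at 280 m is 16.02 m upgradient of the peak.
√(4πDt) = 19.50 m, giving peak height M/(n_e·A·√(4πDt)) = 41.6/(0.44 × 6.10 × 19.50) = 0.7948 kg/m³.
(x−vt)²/(4Dt) = (-16.02)²/(4 × 0.0838 × 361) = 2.121; exp(−2.121) = 0.1199.
C = 0.7948 × 0.1199 = 0.0953 kg/m³.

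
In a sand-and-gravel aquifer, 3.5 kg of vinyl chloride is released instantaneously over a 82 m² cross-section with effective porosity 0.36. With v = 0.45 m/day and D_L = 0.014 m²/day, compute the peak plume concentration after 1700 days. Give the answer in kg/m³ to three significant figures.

The peak of an instantaneous 1D plume sits at x = vt; there the Gaussian factor is 1 and C_max = M/(n_e·A·√(4πDt)), where n_e·A is the pore area the mass is dissolved in.
√(4πDt) = √(4π × 0.014 × 1700) = 17.29 m, so C_max = 3.5/(0.36 × 82 × 17.29) = 0.00686 kg/m³.

0.00686 kg/m³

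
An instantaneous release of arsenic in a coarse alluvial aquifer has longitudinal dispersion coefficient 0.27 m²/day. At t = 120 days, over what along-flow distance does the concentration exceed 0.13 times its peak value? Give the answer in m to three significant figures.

32.5 m

The plume is Gaussian with σ = √(2Dt) = √(2 × 0.27 × 120) = 8.050 m.
C/C_peak = exp(−Δx²/(2σ²)) = 0.13 ⇒ Δx = σ·√(−2 ln 0.13) = 8.050 × 2.020 = 16.26 m.
Width = 2Δx = 32.5 m.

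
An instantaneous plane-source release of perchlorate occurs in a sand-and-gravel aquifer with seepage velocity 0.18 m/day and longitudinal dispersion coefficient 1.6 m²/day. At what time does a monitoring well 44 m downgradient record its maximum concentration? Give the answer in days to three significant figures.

200 days

For the 1D instantaneous-source solution, setting ∂C/∂t = 0 at fixed x gives v²t² + 2Dt − x² = 0, so t = (√(D² + v²x²) − D)/v².
√(D² + v²x²) = √(1.6² + 0.18² × 44²) = 8.080; v² = 0.0324.
t = (8.080 − 1.6)/0.0324 = 200 days (vs. the pure-advection estimate x/v = 244 d).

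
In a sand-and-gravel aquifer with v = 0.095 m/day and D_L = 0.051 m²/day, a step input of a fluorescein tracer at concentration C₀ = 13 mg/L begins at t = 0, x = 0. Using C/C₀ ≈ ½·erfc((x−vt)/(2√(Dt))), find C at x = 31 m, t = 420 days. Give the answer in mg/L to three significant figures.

11.9 mg/L

For a continuous step input, C/C₀ ≈ ½·erfc((x−vt)/(2√(Dt))).
vt = 0.095 × 420 = 39.9 m and 2√(Dt) = 2√(0.051 × 420) = 9.256 m.
Argument (x−vt)/(2√(Dt)) = (31 − 39.9)/9.256 = -0.9615; ½·erfc(-0.9615) = 0.9130.
C = 13 × 0.9130 = 11.9 mg/L.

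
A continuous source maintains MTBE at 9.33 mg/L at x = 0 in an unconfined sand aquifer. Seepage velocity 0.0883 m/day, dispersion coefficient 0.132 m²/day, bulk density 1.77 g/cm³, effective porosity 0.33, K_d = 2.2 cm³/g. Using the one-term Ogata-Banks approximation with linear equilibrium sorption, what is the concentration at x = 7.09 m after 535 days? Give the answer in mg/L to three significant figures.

Retardation factor R = 1 + ρ_b·K_d/n = 1 + 1.77 × 2.2/0.33 = 12.80.
Sorption retards both mechanisms: v_R = v/R = 0.006898 m/day, D_R = D/R = 0.01031 m²/day.
v_R·t = 0.006898 × 535 = 3.69043 m; 2√(D_R t) = 4.697 m; argument = (7.09 − 3.69043)/4.697 = 0.7238.
C = C₀ × ½·erfc(0.7238) = 9.33 × 0.1530 = 1.43 mg/L.

1.43 mg/L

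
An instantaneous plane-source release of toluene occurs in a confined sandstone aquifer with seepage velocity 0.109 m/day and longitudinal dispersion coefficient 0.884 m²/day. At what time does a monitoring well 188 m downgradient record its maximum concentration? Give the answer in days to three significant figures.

For the 1D instantaneous-source solution, setting ∂C/∂t = 0 at fixed x gives v²t² + 2Dt − x² = 0, so t = (√(D² + v²x²) − D)/v².
√(D² + v²x²) = √(0.884² + 0.109² × 188²) = 20.51; v² = 0.011881.
t = (20.51 − 0.884)/0.011881 = 1650 days (vs. the pure-advection estimate x/v = 1720 d).

1650 days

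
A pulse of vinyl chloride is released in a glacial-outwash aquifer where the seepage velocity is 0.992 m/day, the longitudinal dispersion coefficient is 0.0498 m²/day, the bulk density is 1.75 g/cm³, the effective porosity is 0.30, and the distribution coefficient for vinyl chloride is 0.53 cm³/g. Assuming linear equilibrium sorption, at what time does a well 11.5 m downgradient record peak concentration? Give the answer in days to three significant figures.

Retardation factor R = 1 + ρ_b·K_d/n = 1 + 1.75 × 0.53/0.30 = 4.092.
Sorption retards both mechanisms: v_R = v/R = 0.2424 m/day, D_R = D/R = 0.01217 m²/day.
Peak time from v_R²t² + 2D_R t − x² = 0: t = (√(D_R² + v_R²x²) − D_R)/v_R².
√(D_R² + v_R²x²) = √(0.01217² + 0.2424² × 11.5²) = 2.788; v_R² = 0.05876.
t = (2.788 − 0.01217)/0.05876 = 47.2 days.

47.2 days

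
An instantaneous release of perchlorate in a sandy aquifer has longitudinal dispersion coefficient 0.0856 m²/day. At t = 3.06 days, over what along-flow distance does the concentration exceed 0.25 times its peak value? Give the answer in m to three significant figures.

The plume is Gaussian with σ = √(2Dt) = √(2 × 0.0856 × 3.06) = 0.7238 m.
C/C_peak = exp(−Δx²/(2σ²)) = 0.25 ⇒ Δx = σ·√(−2 ln 0.25) = 0.7238 × 1.665 = 1.205 m.
Width = 2Δx = 2.41 m.

2.41 m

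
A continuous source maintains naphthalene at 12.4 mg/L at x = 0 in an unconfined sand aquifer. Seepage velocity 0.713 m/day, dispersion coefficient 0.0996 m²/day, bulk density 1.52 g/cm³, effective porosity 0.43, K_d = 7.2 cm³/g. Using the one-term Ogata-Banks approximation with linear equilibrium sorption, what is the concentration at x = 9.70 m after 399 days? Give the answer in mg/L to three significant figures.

9.04 mg/L

Retardation factor R = 1 + ρ_b·K_d/n = 1 + 1.52 × 7.2/0.43 = 26.45.
Sorption retards both mechanisms: v_R = v/R = 0.02696 m/day, D_R = D/R = 0.003766 m²/day.
v_R·t = 0.02696 × 399 = 10.75704 m; 2√(D_R t) = 2.452 m; argument = (9.70 − 10.75704)/2.452 = -0.4311.
C = C₀ × ½·erfc(-0.4311) = 12.4 × 0.7290 = 9.04 mg/L.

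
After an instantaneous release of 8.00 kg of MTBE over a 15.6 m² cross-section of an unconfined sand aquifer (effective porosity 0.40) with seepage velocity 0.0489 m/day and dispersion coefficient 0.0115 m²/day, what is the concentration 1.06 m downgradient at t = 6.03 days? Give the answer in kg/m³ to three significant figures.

0.166 kg/m³

For an instantaneous plane source, C(x,t) = M/(n_e·A·√(4πDt)) · exp(−(x−vt)²/(4Dt)), with n_e·A the pore (flow) area.
Plume center vt = 0.0489 × 6.03 = 0.294867 m, so the well at 1.06 m is 0.765133 m downgradient of the peak.
√(4πDt) = 0.9335 m, giving peak height M/(n_e·A·√(4πDt)) = 8.00/(0.40 × 15.6 × 0.9335) = 1.373 kg/m³.
(x−vt)²/(4Dt) = (0.765133)²/(4 × 0.0115 × 6.03) = 2.111; exp(−2.111) = 0.1211.
C = 1.373 × 0.1211 = 0.166 kg/m³.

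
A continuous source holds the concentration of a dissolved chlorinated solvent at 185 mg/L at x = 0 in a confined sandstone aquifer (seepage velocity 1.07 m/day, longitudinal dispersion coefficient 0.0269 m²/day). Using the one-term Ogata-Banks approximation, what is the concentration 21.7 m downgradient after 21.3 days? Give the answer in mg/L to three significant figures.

156 mg/L

For a continuous step input, C/C₀ ≈ ½·erfc((x−vt)/(2√(Dt))).
vt = 1.07 × 21.3 = 22.791 m and 2√(Dt) = 2√(0.0269 × 21.3) = 1.514 m.
Argument (x−vt)/(2√(Dt)) = (21.7 − 22.791)/1.514 = -0.7206; ½·erfc(-0.7206) = 0.8459.
C = 185 × 0.8459 = 156 mg/L.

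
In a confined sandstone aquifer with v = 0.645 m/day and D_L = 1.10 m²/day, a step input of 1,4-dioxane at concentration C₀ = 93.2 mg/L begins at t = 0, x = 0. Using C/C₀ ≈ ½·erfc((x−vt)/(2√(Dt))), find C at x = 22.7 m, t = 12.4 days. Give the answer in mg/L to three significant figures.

For a continuous step input, C/C₀ ≈ ½·erfc((x−vt)/(2√(Dt))).
vt = 0.645 × 12.4 = 7.998 m and 2√(Dt) = 2√(1.10 × 12.4) = 7.386 m.
Argument (x−vt)/(2√(Dt)) = (22.7 − 7.998)/7.386 = 1.991; ½·erfc(1.991) = 0.002434.
C = 93.2 × 0.002434 = 0.227 mg/L.

0.227 mg/L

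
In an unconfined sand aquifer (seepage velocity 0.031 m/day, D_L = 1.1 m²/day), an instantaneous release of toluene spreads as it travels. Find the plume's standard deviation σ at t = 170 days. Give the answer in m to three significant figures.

Dispersive spreading gives a Gaussian with σ² = 2Dt; advection only shifts the center.
σ = √(2 × 1.1 × 170) = 19.3 m.

19.3 m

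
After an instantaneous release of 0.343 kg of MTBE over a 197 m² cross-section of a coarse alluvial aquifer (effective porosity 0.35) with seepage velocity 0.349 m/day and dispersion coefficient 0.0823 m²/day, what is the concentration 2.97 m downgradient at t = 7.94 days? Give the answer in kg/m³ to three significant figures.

0.00171 kg/m³

For an instantaneous plane source, C(x,t) = M/(n_e·A·√(4πDt)) · exp(−(x−vt)²/(4Dt)), with n_e·A the pore (flow) area.
Plume center vt = 0.349 × 7.94 = 2.77106 m, so the well at 2.97 m is 0.19894 m downgradient of the peak.
√(4πDt) = 2.866 m, giving peak height M/(n_e·A·√(4πDt)) = 0.343/(0.35 × 197 × 2.866) = 0.001736 kg/m³.
(x−vt)²/(4Dt) = (0.19894)²/(4 × 0.0823 × 7.94) = 0.01514; exp(−0.01514) = 0.9850.
C = 0.001736 × 0.9850 = 0.00171 kg/m³.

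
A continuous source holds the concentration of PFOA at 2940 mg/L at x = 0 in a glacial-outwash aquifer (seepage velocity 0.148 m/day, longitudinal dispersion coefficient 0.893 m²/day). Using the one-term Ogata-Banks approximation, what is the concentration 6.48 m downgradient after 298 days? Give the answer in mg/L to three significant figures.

For a continuous step input, C/C₀ ≈ ½·erfc((x−vt)/(2√(Dt))).
vt = 0.148 × 298 = 44.104 m and 2√(Dt) = 2√(0.893 × 298) = 32.63 m.
Argument (x−vt)/(2√(Dt)) = (6.48 − 44.104)/32.63 = -1.153; ½·erfc(-1.153) = 0.9485.
C = 2940 × 0.9485 = 2790 mg/L.

2790 mg/L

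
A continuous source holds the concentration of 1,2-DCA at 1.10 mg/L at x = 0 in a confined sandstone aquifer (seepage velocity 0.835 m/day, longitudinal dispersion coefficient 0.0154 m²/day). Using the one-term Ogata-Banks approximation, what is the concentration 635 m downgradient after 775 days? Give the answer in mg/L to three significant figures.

For a continuous step input, C/C₀ ≈ ½·erfc((x−vt)/(2√(Dt))).
vt = 0.835 × 775 = 647.125 m and 2√(Dt) = 2√(0.0154 × 775) = 6.909 m.
Argument (x−vt)/(2√(Dt)) = (635 − 647.125)/6.909 = -1.755; ½·erfc(-1.755) = 0.9935.
C = 1.10 × 0.9935 = 1.09 mg/L.

1.09 mg/L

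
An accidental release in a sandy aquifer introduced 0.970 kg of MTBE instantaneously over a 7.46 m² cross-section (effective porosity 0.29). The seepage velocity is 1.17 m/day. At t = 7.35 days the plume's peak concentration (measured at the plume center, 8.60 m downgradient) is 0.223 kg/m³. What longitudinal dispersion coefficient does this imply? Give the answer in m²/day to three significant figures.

At the plume center C_max = M/(n_e·A·√(4πDt)), so D = M²/(4πt·(n_e·A·C_max)²).
n_e·A·C_max = 0.29 × 7.46 × 0.223 = 0.4824 kg/m.
D = 0.970²/(4π × 7.35 × 0.4824²) = 0.0438 m²/day.

0.0438 m²/day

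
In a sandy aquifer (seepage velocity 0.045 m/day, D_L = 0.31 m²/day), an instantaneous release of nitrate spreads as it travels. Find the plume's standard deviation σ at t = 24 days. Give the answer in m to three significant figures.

Dispersive spreading gives a Gaussian with σ² = 2Dt; advection only shifts the center.
σ = √(2 × 0.31 × 24) = 3.86 m.

3.86 m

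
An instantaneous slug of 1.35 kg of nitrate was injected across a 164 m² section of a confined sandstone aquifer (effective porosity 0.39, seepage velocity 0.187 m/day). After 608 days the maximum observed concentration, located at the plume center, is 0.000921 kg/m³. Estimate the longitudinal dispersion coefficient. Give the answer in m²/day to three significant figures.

At the plume center C_max = M/(n_e·A·√(4πDt)), so D = M²/(4πt·(n_e·A·C_max)²).
n_e·A·C_max = 0.39 × 164 × 0.000921 = 0.05891 kg/m.
D = 1.35²/(4π × 608 × 0.05891²) = 0.0687 m²/day.

0.0687 m²/day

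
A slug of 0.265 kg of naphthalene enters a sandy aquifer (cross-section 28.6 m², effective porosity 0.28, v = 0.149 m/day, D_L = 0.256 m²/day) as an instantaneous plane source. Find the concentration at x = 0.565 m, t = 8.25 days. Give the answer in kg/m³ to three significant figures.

For an instantaneous plane source, C(x,t) = M/(n_e·A·√(4πDt)) · exp(−(x−vt)²/(4Dt)), with n_e·A the pore (flow) area.
Plume center vt = 0.149 × 8.25 = 1.22925 m, so the well at 0.565 m is 0.66425 m upgradient of the peak.
√(4πDt) = 5.152 m, giving peak height M/(n_e·A·√(4πDt)) = 0.265/(0.28 × 28.6 × 5.152) = 0.006423 kg/m³.
(x−vt)²/(4Dt) = (-0.66425)²/(4 × 0.256 × 8.25) = 0.05223; exp(−0.05223) = 0.9491.
C = 0.006423 × 0.9491 = 0.00610 kg/m³.

0.00610 kg/m³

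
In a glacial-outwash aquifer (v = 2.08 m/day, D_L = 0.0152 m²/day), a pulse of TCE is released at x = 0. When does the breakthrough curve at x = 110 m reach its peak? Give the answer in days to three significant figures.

52.9 days

For the 1D instantaneous-source solution, setting ∂C/∂t = 0 at fixed x gives v²t² + 2Dt − x² = 0, so t = (√(D² + v²x²) − D)/v².
√(D² + v²x²) = √(0.0152² + 2.08² × 110²) = 228.8; v² = 4.3264.
t = (228.8 − 0.0152)/4.3264 = 52.9 days (vs. the pure-advection estimate x/v = 52.9 d).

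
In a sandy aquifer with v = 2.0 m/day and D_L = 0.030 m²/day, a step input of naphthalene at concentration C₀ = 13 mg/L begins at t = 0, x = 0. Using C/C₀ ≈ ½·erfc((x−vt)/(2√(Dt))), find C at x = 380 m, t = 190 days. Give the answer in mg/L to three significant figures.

6.50 mg/L

For a continuous step input, C/C₀ ≈ ½·erfc((x−vt)/(2√(Dt))).
vt = 2.0 × 190 = 380 m and 2√(Dt) = 2√(0.030 × 190) = 4.775 m.
Argument (x−vt)/(2√(Dt)) = (380 − 380)/4.775 = 0; ½·erfc(0) = 0.5000.
C = 13 × 0.5000 = 6.50 mg/L.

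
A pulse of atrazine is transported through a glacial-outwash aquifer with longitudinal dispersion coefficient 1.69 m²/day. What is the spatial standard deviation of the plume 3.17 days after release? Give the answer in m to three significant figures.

3.27 m

Dispersive spreading gives a Gaussian with σ² = 2Dt; advection only shifts the center.
σ = √(2 × 1.69 × 3.17) = 3.27 m.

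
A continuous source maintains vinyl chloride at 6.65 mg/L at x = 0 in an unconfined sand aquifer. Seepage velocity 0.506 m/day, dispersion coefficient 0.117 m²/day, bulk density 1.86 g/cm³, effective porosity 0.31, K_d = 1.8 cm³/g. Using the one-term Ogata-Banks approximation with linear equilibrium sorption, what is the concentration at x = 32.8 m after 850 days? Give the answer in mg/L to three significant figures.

Retardation factor R = 1 + ρ_b·K_d/n = 1 + 1.86 × 1.8/0.31 = 11.80.
Sorption retards both mechanisms: v_R = v/R = 0.04288 m/day, D_R = D/R = 0.009915 m²/day.
v_R·t = 0.04288 × 850 = 36.448 m; 2√(D_R t) = 5.806 m; argument = (32.8 − 36.448)/5.806 = -0.6283.
C = C₀ × ½·erfc(-0.6283) = 6.65 × 0.8129 = 5.41 mg/L.

5.41 mg/L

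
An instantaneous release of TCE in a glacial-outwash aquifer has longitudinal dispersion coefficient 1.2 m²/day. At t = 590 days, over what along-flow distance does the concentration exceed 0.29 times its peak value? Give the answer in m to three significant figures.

118 m

The plume is Gaussian with σ = √(2Dt) = √(2 × 1.2 × 590) = 37.63 m.
C/C_peak = exp(−Δx²/(2σ²)) = 0.29 ⇒ Δx = σ·√(−2 ln 0.29) = 37.63 × 1.573 = 59.19 m.
Width = 2Δx = 118 m.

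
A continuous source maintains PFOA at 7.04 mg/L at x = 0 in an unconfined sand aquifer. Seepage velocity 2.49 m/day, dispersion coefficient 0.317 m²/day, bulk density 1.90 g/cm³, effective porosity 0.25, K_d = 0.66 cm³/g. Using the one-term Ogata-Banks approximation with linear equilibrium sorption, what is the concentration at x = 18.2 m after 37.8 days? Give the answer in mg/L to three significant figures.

Retardation factor R = 1 + ρ_b·K_d/n = 1 + 1.90 × 0.66/0.25 = 6.016.
Sorption retards both mechanisms: v_R = v/R = 0.4139 m/day, D_R = D/R = 0.05269 m²/day.
v_R·t = 0.4139 × 37.8 = 15.64542 m; 2√(D_R t) = 2.823 m; argument = (18.2 − 15.64542)/2.823 = 0.9049.
C = C₀ × ½·erfc(0.9049) = 7.04 × 0.1003 = 0.706 mg/L.

0.706 mg/L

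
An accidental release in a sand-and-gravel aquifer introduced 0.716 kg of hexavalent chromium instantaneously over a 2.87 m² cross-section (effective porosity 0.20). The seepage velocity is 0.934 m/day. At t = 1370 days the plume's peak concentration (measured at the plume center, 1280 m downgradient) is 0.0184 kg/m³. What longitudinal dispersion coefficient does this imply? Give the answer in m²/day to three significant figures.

0.267 m²/day

At the plume center C_max = M/(n_e·A·√(4πDt)), so D = M²/(4πt·(n_e·A·C_max)²).
n_e·A·C_max = 0.20 × 2.87 × 0.0184 = 0.01056 kg/m.
D = 0.716²/(4π × 1370 × 0.01056²) = 0.267 m²/day.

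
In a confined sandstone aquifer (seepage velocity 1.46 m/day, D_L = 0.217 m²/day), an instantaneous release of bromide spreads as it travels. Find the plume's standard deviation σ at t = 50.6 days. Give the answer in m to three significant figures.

Dispersive spreading gives a Gaussian with σ² = 2Dt; advection only shifts the center.
σ = √(2 × 0.217 × 50.6) = 4.69 m.

4.69 m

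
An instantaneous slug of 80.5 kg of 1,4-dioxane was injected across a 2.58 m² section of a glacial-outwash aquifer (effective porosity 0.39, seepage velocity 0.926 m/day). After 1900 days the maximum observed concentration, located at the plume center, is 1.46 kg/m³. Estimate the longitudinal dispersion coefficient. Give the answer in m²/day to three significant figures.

At the plume center C_max = M/(n_e·A·√(4πDt)), so D = M²/(4πt·(n_e·A·C_max)²).
n_e·A·C_max = 0.39 × 2.58 × 1.46 = 1.469 kg/m.
D = 80.5²/(4π × 1900 × 1.469²) = 0.126 m²/day.

0.126 m²/day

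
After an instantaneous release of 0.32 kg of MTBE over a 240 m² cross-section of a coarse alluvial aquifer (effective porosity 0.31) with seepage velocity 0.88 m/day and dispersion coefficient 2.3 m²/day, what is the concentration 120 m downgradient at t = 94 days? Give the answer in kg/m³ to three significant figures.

1.65e-05 kg/m³

For an instantaneous plane source, C(x,t) = M/(n_e·A·√(4πDt)) · exp(−(x−vt)²/(4Dt)), with n_e·A the pore (flow) area.
Plume center vt = 0.88 × 94 = 82.72 m, so the well at 120 m is 37.28 m downgradient of the peak.
√(4πDt) = 52.12 m, giving peak height M/(n_e·A·√(4πDt)) = 0.32/(0.31 × 240 × 52.12) = 8.252e-05 kg/m³.
(x−vt)²/(4Dt) = (37.28)²/(4 × 2.3 × 94) = 1.607; exp(−1.607) = 0.2005.
C = 8.252e-05 × 0.2005 = 1.65e-05 kg/m³.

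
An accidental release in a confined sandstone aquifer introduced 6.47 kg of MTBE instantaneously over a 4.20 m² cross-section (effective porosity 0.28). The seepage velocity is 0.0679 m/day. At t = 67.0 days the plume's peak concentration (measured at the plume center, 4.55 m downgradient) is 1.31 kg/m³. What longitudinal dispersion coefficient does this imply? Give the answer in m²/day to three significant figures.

At the plume center C_max = M/(n_e·A·√(4πDt)), so D = M²/(4πt·(n_e·A·C_max)²).
n_e·A·C_max = 0.28 × 4.20 × 1.31 = 1.541 kg/m.
D = 6.47²/(4π × 67.0 × 1.541²) = 0.0209 m²/day.

0.0209 m²/day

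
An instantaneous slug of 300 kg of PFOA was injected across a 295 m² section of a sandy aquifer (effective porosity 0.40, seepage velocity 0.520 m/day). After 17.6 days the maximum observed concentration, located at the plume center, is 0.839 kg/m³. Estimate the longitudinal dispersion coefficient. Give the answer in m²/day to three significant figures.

0.0415 m²/day

At the plume center C_max = M/(n_e·A·√(4πDt)), so D = M²/(4πt·(n_e·A·C_max)²).
n_e·A·C_max = 0.40 × 295 × 0.839 = 99.00 kg/m.
D = 300²/(4π × 17.6 × 99.00²) = 0.0415 m²/day.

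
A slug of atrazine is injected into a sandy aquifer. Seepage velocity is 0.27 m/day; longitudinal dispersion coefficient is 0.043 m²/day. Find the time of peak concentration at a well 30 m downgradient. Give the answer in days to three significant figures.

111 days

For the 1D instantaneous-source solution, setting ∂C/∂t = 0 at fixed x gives v²t² + 2Dt − x² = 0, so t = (√(D² + v²x²) − D)/v².
√(D² + v²x²) = √(0.043² + 0.27² × 30²) = 8.100; v² = 0.0729.
t = (8.100 − 0.043)/0.0729 = 111 days (vs. the pure-advection estimate x/v = 111 d).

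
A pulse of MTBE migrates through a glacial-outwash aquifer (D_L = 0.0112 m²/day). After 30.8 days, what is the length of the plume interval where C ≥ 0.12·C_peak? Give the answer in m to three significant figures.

3.42 m

The plume is Gaussian with σ = √(2Dt) = √(2 × 0.0112 × 30.8) = 0.8306 m.
C/C_peak = exp(−Δx²/(2σ²)) = 0.12 ⇒ Δx = σ·√(−2 ln 0.12) = 0.8306 × 2.059 = 1.710 m.
Width = 2Δx = 3.42 m.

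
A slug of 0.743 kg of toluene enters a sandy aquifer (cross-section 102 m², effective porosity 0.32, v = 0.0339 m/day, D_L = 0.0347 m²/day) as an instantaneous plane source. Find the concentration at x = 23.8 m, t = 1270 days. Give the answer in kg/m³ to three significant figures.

0.000118 kg/m³

For an instantaneous plane source, C(x,t) = M/(n_e·A·√(4πDt)) · exp(−(x−vt)²/(4Dt)), with n_e·A the pore (flow) area.
Plume center vt = 0.0339 × 1270 = 43.053 m, so the well at 23.8 m is 19.253 m upgradient of the peak.
√(4πDt) = 23.53 m, giving peak height M/(n_e·A·√(4πDt)) = 0.743/(0.32 × 102 × 23.53) = 0.0009674 kg/m³.
(x−vt)²/(4Dt) = (-19.253)²/(4 × 0.0347 × 1270) = 2.103; exp(−2.103) = 0.1221.
C = 0.0009674 × 0.1221 = 0.000118 kg/m³.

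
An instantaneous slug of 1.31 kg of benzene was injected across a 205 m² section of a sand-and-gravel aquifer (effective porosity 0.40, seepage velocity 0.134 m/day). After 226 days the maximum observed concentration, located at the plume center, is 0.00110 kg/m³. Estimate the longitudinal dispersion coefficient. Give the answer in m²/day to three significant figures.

At the plume center C_max = M/(n_e·A·√(4πDt)), so D = M²/(4πt·(n_e·A·C_max)²).
n_e·A·C_max = 0.40 × 205 × 0.00110 = 0.09020 kg/m.
D = 1.31²/(4π × 226 × 0.09020²) = 0.0743 m²/day.

0.0743 m²/day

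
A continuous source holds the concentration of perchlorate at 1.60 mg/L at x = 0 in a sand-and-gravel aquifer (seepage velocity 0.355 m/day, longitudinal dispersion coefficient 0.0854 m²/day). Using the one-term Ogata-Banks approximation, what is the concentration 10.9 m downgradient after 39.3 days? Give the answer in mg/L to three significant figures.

For a continuous step input, C/C₀ ≈ ½·erfc((x−vt)/(2√(Dt))).
vt = 0.355 × 39.3 = 13.9515 m and 2√(Dt) = 2√(0.0854 × 39.3) = 3.664 m.
Argument (x−vt)/(2√(Dt)) = (10.9 − 13.9515)/3.664 = -0.8328; ½·erfc(-0.8328) = 0.8806.
C = 1.60 × 0.8806 = 1.41 mg/L.

1.41 mg/L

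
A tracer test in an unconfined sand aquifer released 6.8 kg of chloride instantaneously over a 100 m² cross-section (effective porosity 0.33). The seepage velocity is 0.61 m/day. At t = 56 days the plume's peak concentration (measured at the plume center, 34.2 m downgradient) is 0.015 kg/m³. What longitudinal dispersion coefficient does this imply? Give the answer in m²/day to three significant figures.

At the plume center C_max = M/(n_e·A·√(4πDt)), so D = M²/(4πt·(n_e·A·C_max)²).
n_e·A·C_max = 0.33 × 100 × 0.015 = 0.4950 kg/m.
D = 6.8²/(4π × 56 × 0.4950²) = 0.268 m²/day.

0.268 m²/day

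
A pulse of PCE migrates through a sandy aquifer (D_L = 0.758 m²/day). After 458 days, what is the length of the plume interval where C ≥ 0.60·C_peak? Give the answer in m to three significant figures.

The plume is Gaussian with σ = √(2Dt) = √(2 × 0.758 × 458) = 26.35 m.
C/C_peak = exp(−Δx²/(2σ²)) = 0.60 ⇒ Δx = σ·√(−2 ln 0.60) = 26.35 × 1.011 = 26.64 m.
Width = 2Δx = 53.3 m.

53.3 m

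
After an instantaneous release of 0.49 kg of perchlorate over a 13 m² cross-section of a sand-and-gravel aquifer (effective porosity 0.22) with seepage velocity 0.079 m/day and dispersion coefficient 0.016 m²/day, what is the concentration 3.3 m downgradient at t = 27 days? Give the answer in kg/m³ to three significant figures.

For an instantaneous plane source, C(x,t) = M/(n_e·A·√(4πDt)) · exp(−(x−vt)²/(4Dt)), with n_e·A the pore (flow) area.
Plume center vt = 0.079 × 27 = 2.133 m, so the well at 3.3 m is 1.167 m downgradient of the peak.
√(4πDt) = 2.330 m, giving peak height M/(n_e·A·√(4πDt)) = 0.49/(0.22 × 13 × 2.330) = 0.07353 kg/m³.
(x−vt)²/(4Dt) = (1.167)²/(4 × 0.016 × 27) = 0.7881; exp(−0.7881) = 0.4547.
C = 0.07353 × 0.4547 = 0.0334 kg/m³.

0.0334 kg/m³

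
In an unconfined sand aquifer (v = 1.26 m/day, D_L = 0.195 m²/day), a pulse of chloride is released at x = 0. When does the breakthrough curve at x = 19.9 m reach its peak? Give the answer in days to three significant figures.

For the 1D instantaneous-source solution, setting ∂C/∂t = 0 at fixed x gives v²t² + 2Dt − x² = 0, so t = (√(D² + v²x²) − D)/v².
√(D² + v²x²) = √(0.195² + 1.26² × 19.9²) = 25.07; v² = 1.5876.
t = (25.07 − 0.195)/1.5876 = 15.7 days (vs. the pure-advection estimate x/v = 15.8 d).

15.7 days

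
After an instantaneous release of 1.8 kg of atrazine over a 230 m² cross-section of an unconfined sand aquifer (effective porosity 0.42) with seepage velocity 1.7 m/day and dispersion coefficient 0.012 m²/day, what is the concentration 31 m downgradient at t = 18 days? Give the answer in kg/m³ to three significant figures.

For an instantaneous plane source, C(x,t) = M/(n_e·A·√(4πDt)) · exp(−(x−vt)²/(4Dt)), with n_e·A the pore (flow) area.
Plume center vt = 1.7 × 18 = 30.6 m, so the well at 31 m is 0.4 m downgradient of the peak.
√(4πDt) = 1.648 m, giving peak height M/(n_e·A·√(4πDt)) = 1.8/(0.42 × 230 × 1.648) = 0.01131 kg/m³.
(x−vt)²/(4Dt) = (0.4)²/(4 × 0.012 × 18) = 0.1852; exp(−0.1852) = 0.8309.
C = 0.01131 × 0.8309 = 0.00940 kg/m³.

0.00940 kg/m³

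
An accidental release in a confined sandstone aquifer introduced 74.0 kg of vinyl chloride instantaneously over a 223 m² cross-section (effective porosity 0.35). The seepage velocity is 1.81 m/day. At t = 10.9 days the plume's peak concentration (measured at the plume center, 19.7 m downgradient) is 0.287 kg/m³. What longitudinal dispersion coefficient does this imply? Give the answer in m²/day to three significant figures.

At the plume center C_max = M/(n_e·A·√(4πDt)), so D = M²/(4πt·(n_e·A·C_max)²).
n_e·A·C_max = 0.35 × 223 × 0.287 = 22.40 kg/m.
D = 74.0²/(4π × 10.9 × 22.40²) = 0.0797 m²/day.

0.0797 m²/day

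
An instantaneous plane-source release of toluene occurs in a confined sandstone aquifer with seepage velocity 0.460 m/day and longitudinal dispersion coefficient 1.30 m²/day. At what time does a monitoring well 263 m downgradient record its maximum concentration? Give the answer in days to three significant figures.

566 days

For the 1D instantaneous-source solution, setting ∂C/∂t = 0 at fixed x gives v²t² + 2Dt − x² = 0, so t = (√(D² + v²x²) − D)/v².
√(D² + v²x²) = √(1.30² + 0.460² × 263²) = 121.0; v² = 0.2116.
t = (121.0 − 1.30)/0.2116 = 566 days (vs. the pure-advection estimate x/v = 572 d).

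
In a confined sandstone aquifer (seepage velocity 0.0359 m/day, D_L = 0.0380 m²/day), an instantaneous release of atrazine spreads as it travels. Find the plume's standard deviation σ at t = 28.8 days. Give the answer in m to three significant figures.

1.48 m

Dispersive spreading gives a Gaussian with σ² = 2Dt; advection only shifts the center.
σ = √(2 × 0.0380 × 28.8) = 1.48 m.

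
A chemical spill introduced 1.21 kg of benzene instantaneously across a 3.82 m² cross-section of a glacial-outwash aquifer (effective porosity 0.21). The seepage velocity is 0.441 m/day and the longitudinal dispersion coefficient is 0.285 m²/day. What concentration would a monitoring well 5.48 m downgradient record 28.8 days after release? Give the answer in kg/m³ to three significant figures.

0.0303 kg/m³

For an instantaneous plane source, C(x,t) = M/(n_e·A·√(4πDt)) · exp(−(x−vt)²/(4Dt)), with n_e·A the pore (flow) area.
Plume center vt = 0.441 × 28.8 = 12.7008 m, so the well at 5.48 m is 7.2208 m upgradient of the peak.
√(4πDt) = 10.16 m, giving peak height M/(n_e·A·√(4πDt)) = 1.21/(0.21 × 3.82 × 10.16) = 0.1485 kg/m³.
(x−vt)²/(4Dt) = (-7.2208)²/(4 × 0.285 × 28.8) = 1.588; exp(−1.588) = 0.2043.
C = 0.1485 × 0.2043 = 0.0303 kg/m³.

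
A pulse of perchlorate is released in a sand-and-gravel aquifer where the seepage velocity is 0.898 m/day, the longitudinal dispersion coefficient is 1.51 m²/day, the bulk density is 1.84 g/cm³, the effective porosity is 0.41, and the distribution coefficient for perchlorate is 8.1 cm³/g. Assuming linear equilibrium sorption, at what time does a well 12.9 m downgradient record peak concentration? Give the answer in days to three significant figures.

Retardation factor R = 1 + ρ_b·K_d/n = 1 + 1.84 × 8.1/0.41 = 37.35.
Sorption retards both mechanisms: v_R = v/R = 0.02404 m/day, D_R = D/R = 0.04043 m²/day.
Peak time from v_R²t² + 2D_R t − x² = 0: t = (√(D_R² + v_R²x²) − D_R)/v_R².
√(D_R² + v_R²x²) = √(0.04043² + 0.02404² × 12.9²) = 0.3127; v_R² = 0.0005779.
t = (0.3127 − 0.04043)/0.0005779 = 471 days.

471 days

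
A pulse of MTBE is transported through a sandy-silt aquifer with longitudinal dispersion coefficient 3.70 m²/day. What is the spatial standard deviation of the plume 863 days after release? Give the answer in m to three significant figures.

Dispersive spreading gives a Gaussian with σ² = 2Dt; advection only shifts the center.
σ = √(2 × 3.70 × 863) = 79.9 m.

79.9 m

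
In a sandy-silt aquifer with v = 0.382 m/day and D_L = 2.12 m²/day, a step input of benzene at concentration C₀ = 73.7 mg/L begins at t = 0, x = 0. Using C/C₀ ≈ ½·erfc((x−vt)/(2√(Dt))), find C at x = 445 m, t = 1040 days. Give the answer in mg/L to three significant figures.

For a continuous step input, C/C₀ ≈ ½·erfc((x−vt)/(2√(Dt))).
vt = 0.382 × 1040 = 397.28 m and 2√(Dt) = 2√(2.12 × 1040) = 93.91 m.
Argument (x−vt)/(2√(Dt)) = (445 − 397.28)/93.91 = 0.5081; ½·erfc(0.5081) = 0.2362.
C = 73.7 × 0.2362 = 17.4 mg/L.

17.4 mg/L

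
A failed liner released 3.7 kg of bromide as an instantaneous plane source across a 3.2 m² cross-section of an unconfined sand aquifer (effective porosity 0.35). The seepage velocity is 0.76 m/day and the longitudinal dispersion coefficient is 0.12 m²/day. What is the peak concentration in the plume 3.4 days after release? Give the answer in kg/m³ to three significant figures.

The peak of an instantaneous 1D plume sits at x = vt; there the Gaussian factor is 1 and C_max = M/(n_e·A·√(4πDt)), where n_e·A is the pore area the mass is dissolved in.
√(4πDt) = √(4π × 0.12 × 3.4) = 2.264 m, so C_max = 3.7/(0.35 × 3.2 × 2.264) = 1.46 kg/m³.

1.46 kg/m³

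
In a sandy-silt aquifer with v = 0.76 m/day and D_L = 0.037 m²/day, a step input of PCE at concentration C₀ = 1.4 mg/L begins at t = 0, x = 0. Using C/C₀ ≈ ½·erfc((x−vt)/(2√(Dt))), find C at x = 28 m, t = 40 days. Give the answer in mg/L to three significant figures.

1.29 mg/L

For a continuous step input, C/C₀ ≈ ½·erfc((x−vt)/(2√(Dt))).
vt = 0.76 × 40 = 30.4 m and 2√(Dt) = 2√(0.037 × 40) = 2.433 m.
Argument (x−vt)/(2√(Dt)) = (28 − 30.4)/2.433 = -0.9864; ½·erfc(-0.9864) = 0.9185.
C = 1.4 × 0.9185 = 1.29 mg/L.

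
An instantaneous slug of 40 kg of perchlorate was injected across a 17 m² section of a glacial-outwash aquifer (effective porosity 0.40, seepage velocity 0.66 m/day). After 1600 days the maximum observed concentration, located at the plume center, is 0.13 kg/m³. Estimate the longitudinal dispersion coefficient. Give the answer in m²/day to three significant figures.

0.102 m²/day

At the plume center C_max = M/(n_e·A·√(4πDt)), so D = M²/(4πt·(n_e·A·C_max)²).
n_e·A·C_max = 0.40 × 17 × 0.13 = 0.8840 kg/m.
D = 40²/(4π × 1600 × 0.8840²) = 0.102 m²/day.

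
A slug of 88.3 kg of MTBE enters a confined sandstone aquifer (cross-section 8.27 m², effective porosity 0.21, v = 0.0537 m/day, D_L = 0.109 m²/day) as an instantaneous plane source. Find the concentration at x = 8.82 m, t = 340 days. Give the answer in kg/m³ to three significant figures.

For an instantaneous plane source, C(x,t) = M/(n_e·A·√(4πDt)) · exp(−(x−vt)²/(4Dt)), with n_e·A the pore (flow) area.
Plume center vt = 0.0537 × 340 = 18.258 m, so the well at 8.82 m is 9.438 m upgradient of the peak.
√(4πDt) = 21.58 m, giving peak height M/(n_e·A·√(4πDt)) = 88.3/(0.21 × 8.27 × 21.58) = 2.356 kg/m³.
(x−vt)²/(4Dt) = (-9.438)²/(4 × 0.109 × 340) = 0.6009; exp(−0.6009) = 0.5483.
C = 2.356 × 0.5483 = 1.29 kg/m³.

1.29 kg/m³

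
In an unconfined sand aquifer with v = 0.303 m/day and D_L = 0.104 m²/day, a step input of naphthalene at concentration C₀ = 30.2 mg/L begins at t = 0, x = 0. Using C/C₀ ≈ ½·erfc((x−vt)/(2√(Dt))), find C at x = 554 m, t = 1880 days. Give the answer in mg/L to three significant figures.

23.7 mg/L

For a continuous step input, C/C₀ ≈ ½·erfc((x−vt)/(2√(Dt))).
vt = 0.303 × 1880 = 569.64 m and 2√(Dt) = 2√(0.104 × 1880) = 27.97 m.
Argument (x−vt)/(2√(Dt)) = (554 − 569.64)/27.97 = -0.5592; ½·erfc(-0.5592) = 0.7855.
C = 30.2 × 0.7855 = 23.7 mg/L.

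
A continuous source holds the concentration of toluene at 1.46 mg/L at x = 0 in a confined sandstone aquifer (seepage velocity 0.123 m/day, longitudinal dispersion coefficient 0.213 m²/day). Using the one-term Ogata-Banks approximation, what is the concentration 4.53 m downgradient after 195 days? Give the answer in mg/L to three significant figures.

1.44 mg/L

For a continuous step input, C/C₀ ≈ ½·erfc((x−vt)/(2√(Dt))).
vt = 0.123 × 195 = 23.985 m and 2√(Dt) = 2√(0.213 × 195) = 12.89 m.
Argument (x−vt)/(2√(Dt)) = (4.53 − 23.985)/12.89 = -1.509; ½·erfc(-1.509) = 0.9836.
C = 1.46 × 0.9836 = 1.44 mg/L.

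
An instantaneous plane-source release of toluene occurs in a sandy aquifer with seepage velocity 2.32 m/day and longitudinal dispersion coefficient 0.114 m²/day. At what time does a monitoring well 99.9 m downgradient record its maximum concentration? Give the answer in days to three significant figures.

For the 1D instantaneous-source solution, setting ∂C/∂t = 0 at fixed x gives v²t² + 2Dt − x² = 0, so t = (√(D² + v²x²) − D)/v².
√(D² + v²x²) = √(0.114² + 2.32² × 99.9²) = 231.8; v² = 5.3824.
t = (231.8 − 0.114)/5.3824 = 43.0 days (vs. the pure-advection estimate x/v = 43.1 d).

43.0 days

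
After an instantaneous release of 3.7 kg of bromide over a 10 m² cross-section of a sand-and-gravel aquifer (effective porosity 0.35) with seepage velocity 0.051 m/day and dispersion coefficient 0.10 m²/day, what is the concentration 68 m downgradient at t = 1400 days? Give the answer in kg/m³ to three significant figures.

For an instantaneous plane source, C(x,t) = M/(n_e·A·√(4πDt)) · exp(−(x−vt)²/(4Dt)), with n_e·A the pore (flow) area.
Plume center vt = 0.051 × 1400 = 71.4 m, so the well at 68 m is 3.4 m upgradient of the peak.
√(4πDt) = 41.94 m, giving peak height M/(n_e·A·√(4πDt)) = 3.7/(0.35 × 10 × 41.94) = 0.02521 kg/m³.
(x−vt)²/(4Dt) = (-3.4)²/(4 × 0.10 × 1400) = 0.02064; exp(−0.02064) = 0.9796.
C = 0.02521 × 0.9796 = 0.0247 kg/m³.

0.0247 kg/m³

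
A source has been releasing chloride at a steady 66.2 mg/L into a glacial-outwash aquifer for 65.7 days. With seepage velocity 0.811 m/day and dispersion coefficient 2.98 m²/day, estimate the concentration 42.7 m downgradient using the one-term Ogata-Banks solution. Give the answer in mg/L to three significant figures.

For a continuous step input, C/C₀ ≈ ½·erfc((x−vt)/(2√(Dt))).
vt = 0.811 × 65.7 = 53.2827 m and 2√(Dt) = 2√(2.98 × 65.7) = 27.98 m.
Argument (x−vt)/(2√(Dt)) = (42.7 − 53.2827)/27.98 = -0.3782; ½·erfc(-0.3782) = 0.7036.
C = 66.2 × 0.7036 = 46.6 mg/L.

46.6 mg/L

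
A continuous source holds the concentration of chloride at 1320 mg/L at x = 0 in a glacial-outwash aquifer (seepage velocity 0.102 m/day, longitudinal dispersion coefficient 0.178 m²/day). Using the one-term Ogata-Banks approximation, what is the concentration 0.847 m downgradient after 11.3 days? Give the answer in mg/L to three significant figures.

For a continuous step input, C/C₀ ≈ ½·erfc((x−vt)/(2√(Dt))).
vt = 0.102 × 11.3 = 1.1526 m and 2√(Dt) = 2√(0.178 × 11.3) = 2.836 m.
Argument (x−vt)/(2√(Dt)) = (0.847 − 1.1526)/2.836 = -0.1078; ½·erfc(-0.1078) = 0.5606.
C = 1320 × 0.5606 = 740 mg/L.

740 mg/L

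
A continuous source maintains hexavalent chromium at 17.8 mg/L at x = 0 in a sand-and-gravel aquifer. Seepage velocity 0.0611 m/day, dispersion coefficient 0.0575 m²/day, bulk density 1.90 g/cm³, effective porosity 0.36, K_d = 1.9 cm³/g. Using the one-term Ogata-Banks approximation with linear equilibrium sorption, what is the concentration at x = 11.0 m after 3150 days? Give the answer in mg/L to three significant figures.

15.5 mg/L

Retardation factor R = 1 + ρ_b·K_d/n = 1 + 1.90 × 1.9/0.36 = 11.03.
Sorption retards both mechanisms: v_R = v/R = 0.005539 m/day, D_R = D/R = 0.005213 m²/day.
v_R·t = 0.005539 × 3150 = 17.44785 m; 2√(D_R t) = 8.105 m; argument = (11.0 − 17.44785)/8.105 = -0.7955.
C = C₀ × ½·erfc(-0.7955) = 17.8 × 0.8697 = 15.5 mg/L.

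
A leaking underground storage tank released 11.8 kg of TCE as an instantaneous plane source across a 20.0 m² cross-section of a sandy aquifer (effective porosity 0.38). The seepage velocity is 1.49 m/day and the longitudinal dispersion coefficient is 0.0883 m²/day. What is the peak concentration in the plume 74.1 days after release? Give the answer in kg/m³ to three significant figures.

The peak of an instantaneous 1D plume sits at x = vt; there the Gaussian factor is 1 and C_max = M/(n_e·A·√(4πDt)), where n_e·A is the pore area the mass is dissolved in.
√(4πDt) = √(4π × 0.0883 × 74.1) = 9.068 m, so C_max = 11.8/(0.38 × 20.0 × 9.068) = 0.171 kg/m³.

0.171 kg/m³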